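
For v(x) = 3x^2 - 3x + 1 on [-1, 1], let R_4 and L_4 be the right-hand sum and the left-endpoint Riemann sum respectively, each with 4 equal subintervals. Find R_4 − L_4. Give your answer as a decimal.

R_4 = 2.75.
L_4 = 5.75.
R_4 − L_4 = -3.

-3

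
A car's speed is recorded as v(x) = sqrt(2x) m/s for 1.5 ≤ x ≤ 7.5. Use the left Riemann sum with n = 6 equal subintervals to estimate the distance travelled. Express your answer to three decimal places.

Δx = (7.5 − 1.5)/6 = 1.
Left endpoints: 1.5, 2.5, 3.5, 4.5, 5.5, 6.5.
v(1.5) ≈ 1.732, v(2.5) ≈ 2.236, v(3.5) ≈ 2.646, v(4.5) ≈ 3.000, v(5.5) ≈ 3.317, v(6.5) ≈ 3.606.
Sum = Δx · [v(1.5) + v(2.5) + v(3.5) + ...].
Sum ≈ 16.536.

16.536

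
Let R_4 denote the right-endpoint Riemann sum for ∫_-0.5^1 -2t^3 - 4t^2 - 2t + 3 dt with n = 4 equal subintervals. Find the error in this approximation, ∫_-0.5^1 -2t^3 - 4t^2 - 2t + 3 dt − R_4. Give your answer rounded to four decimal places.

1.7402

Exact integral: ∫_-0.5^1 f(t) dt = 1.78125.
R_4 ≈ 0.041016.
Error ≈ 1.78125 − 0.041016 ≈ 1.7402.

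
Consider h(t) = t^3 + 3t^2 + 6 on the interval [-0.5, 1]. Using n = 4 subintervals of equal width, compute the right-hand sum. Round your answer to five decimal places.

11.12402

Δt = (1 − (-0.5))/4 = 0.375.
Right endpoints: -0.125, 0.25, 0.625, 1.
h(-0.125) = 3095/512, h(0.25) = 6.203125, h(0.625) = 3797/512, h(1) = 10.
Sum = Δt · [h(-0.125) + h(0.25) + h(0.625) + h(1)].
Sum ≈ 11.12402.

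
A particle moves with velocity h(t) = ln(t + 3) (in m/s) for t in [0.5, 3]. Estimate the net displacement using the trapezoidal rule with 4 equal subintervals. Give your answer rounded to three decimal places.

Δt = (3 − 0.5)/4 = 0.625.
h(0.5) ≈ 1.253, h(1.125) ≈ 1.417, h(1.75) ≈ 1.558, h(2.375) ≈ 1.682, h(3) ≈ 1.792.
T_4 = (Δt/2)·[h(t_0) + 2h(t_1) + 2h(t_2) + 2h(t_3) + h(t_4)].
Sum ≈ 3.862.

3.862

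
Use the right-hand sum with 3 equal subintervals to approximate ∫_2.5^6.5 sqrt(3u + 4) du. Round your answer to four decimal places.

Δu = (6.5 − 2.5)/3 = 4/3.
Right endpoints: 23/6, 31/6, 6.5.
f(23/6) ≈ 3.9370, f(31/6) ≈ 4.4159, f(6.5) ≈ 4.8477.
Sum = Δu · [f(23/6) + f(31/6) + f(6.5)].
Sum ≈ 17.6008.

17.6008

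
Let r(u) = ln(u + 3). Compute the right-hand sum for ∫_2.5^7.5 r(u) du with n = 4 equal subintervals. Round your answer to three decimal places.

Δu = (7.5 − 2.5)/4 = 1.25.
Right endpoints: 3.75, 5, 6.25, 7.5.
r(3.75) ≈ 1.910, r(5) ≈ 2.079, r(6.25) ≈ 2.225, r(7.5) ≈ 2.351.
Sum = Δu · [r(3.75) + r(5) + r(6.25) + r(7.5)].
Sum ≈ 10.706.

10.706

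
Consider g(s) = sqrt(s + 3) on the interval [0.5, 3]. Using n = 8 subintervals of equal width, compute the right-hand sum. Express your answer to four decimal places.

5.5226

Δs = (3 − 0.5)/8 = 0.3125.
Right endpoints: 0.8125, 1.125, 1.4375, 1.75, 2.0625, 2.375, 2.6875, 3.
g(0.8125) ≈ 1.9526, g(1.125) ≈ 2.0310, g(1.4375) ≈ 2.1065, g(1.75) ≈ 2.1794, g(2.0625) ≈ 2.2500, g(2.375) ≈ 2.3184, g(2.6875) ≈ 2.3848, g(3) ≈ 2.4495.
Sum = Δs · [g(0.8125) + g(1.125) + g(1.4375) + ...].
Sum ≈ 5.5226.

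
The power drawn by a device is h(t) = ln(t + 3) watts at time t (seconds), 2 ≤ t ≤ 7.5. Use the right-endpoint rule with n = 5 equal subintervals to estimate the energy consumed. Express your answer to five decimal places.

11.53978

Δt = (7.5 − 2)/5 = 1.1.
Right endpoints: 3.1, 4.2, 5.3, 6.4, 7.5.
h(3.1) ≈ 1.80829, h(4.2) ≈ 1.97408, h(5.3) ≈ 2.11626, h(6.4) ≈ 2.24071, h(7.5) ≈ 2.35138.
Sum = Δt · [h(3.1) + h(4.2) + h(5.3) + h(6.4) + h(7.5)].
Sum ≈ 11.53978.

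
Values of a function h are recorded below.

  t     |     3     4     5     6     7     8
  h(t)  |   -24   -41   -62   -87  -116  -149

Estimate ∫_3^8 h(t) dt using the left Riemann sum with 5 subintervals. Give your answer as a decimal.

Δt = 1.
Sum = 1·[(-24) + (-41) + (-62) + (-87) + (-116)] = -330.

-330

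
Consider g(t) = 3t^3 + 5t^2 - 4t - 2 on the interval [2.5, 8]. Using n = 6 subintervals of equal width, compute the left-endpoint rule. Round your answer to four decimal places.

2978.9646

Δt = (8 − 2.5)/6 = 11/12.
Left endpoints: 2.5, 41/12, 13/3, 5.25, 37/6, 85/12.
g(2.5) = 66.125, g(41/12) = 93517/576, g(13/3) = 956/3, g(5.25) = 548.921875, g(37/6) = 62423/72, g(85/12) = 247051/192.
Sum = Δt · [g(2.5) + g(41/12) + g(13/3) + ...].
Sum ≈ 2978.9646.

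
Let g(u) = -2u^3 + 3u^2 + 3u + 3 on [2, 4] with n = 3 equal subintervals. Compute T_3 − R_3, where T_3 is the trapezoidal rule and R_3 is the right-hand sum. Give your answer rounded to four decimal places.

T_3 ≈ -42.222222.
R_3 ≈ -65.555556.
T_3 − R_3 ≈ 23.3333.

23.3333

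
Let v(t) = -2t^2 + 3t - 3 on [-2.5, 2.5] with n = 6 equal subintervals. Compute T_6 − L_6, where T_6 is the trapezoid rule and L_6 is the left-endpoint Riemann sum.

T_6 ≈ -36.99074.
L_6 ≈ -43.24074.
T_6 − L_6 = 6.25.

6.25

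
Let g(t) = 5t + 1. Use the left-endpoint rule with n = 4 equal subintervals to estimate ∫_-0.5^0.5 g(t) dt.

Δt = (0.5 − (-0.5))/4 = 0.25.
Left endpoints: -0.5, -0.25, 0, 0.25.
g(-0.5) = -1.5, g(-0.25) = -0.25, g(0) = 1, g(0.25) = 2.25.
Sum = Δt · [g(-0.5) + g(-0.25) + g(0) + g(0.25)].
Sum = 0.375.

0.375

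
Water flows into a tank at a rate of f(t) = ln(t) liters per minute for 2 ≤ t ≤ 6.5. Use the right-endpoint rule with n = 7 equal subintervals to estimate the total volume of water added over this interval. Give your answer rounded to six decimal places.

6.647408

Δt = (6.5 − 2)/7 = 9/14.
Right endpoints: 37/14, 23/7, 55/14, 32/7, 73/14, 41/7, 6.5.
f(37/14) ≈ 0.971861, f(23/7) ≈ 1.189584, f(55/14) ≈ 1.368276, f(32/7) ≈ 1.519826, f(73/14) ≈ 1.651402, f(41/7) ≈ 1.767662, f(6.5) ≈ 1.871802.
Sum = Δt · [f(37/14) + f(23/7) + f(55/14) + ...].
Sum ≈ 6.647408.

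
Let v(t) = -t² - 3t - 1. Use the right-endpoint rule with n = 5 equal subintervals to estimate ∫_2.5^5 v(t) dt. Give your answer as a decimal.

Δt = (5 − 2.5)/5 = 0.5.
Right endpoints: 3, 3.5, 4, 4.5, 5.
v(3) = -19, v(3.5) = -23.75, v(4) = -29, v(4.5) = -34.75, v(5) = -41.
Sum = Δt · [v(3) + v(3.5) + v(4) + v(4.5) + v(5)].
Sum = -73.75.

-73.75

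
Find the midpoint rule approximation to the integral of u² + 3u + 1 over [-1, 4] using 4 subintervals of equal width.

Δu = (4 − (-1))/4 = 1.25.
Midpoints: -0.375, 0.875, 2.125, 3.375.
f(-0.375) = 0.015625, f(0.875) = 4.390625, f(2.125) = 11.890625, f(3.375) = 22.515625.
Sum = Δu · [f(-0.375) + f(0.875) + f(2.125) + f(3.375)].
Sum = 48.515625.

48.515625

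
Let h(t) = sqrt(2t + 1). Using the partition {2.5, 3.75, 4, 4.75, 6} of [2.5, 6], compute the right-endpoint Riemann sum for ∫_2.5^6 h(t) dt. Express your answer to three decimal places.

Subinterval widths: 1.25, 0.25, 0.75, 1.25.
Right endpoints: 3.75, 4, 4.75, 6.
h(3.75) ≈ 2.915, h(4) ≈ 3.000, h(4.75) ≈ 3.240, h(6) ≈ 3.606.
Sum = Σ Δt_i · h(t_i).
Sum ≈ 11.332.

11.332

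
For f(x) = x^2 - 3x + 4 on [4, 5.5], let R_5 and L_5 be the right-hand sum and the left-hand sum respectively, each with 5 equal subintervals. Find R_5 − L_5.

R_5 = 20.235.
L_5 = 17.31.
R_5 − L_5 = 2.925.

2.925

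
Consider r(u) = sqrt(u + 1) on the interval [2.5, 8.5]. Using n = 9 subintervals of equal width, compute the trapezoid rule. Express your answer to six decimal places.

Δu = (8.5 − 2.5)/9 = 2/3.
r(2.5) ≈ 1.870829, r(19/6) ≈ 2.041241, r(23/6) ≈ 2.198484, r(4.5) ≈ 2.345208, r(31/6) ≈ 2.483277, r(35/6) ≈ 2.614065, r(6.5) ≈ 2.738613, r(43/6) ≈ 2.857738, r(47/6) ≈ 2.972092, r(8.5) ≈ 3.082207.
T_9 = (Δu/2)·[r(u_0) + 2r(u_1) + ... + 2r(u_{8}) + r(u_9)].
Sum ≈ 15.151491.

15.151491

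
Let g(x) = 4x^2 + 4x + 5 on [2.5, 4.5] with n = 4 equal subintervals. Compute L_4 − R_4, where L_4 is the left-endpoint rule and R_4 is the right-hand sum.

-32

L_4 = 123.
R_4 = 155.
L_4 − R_4 = -32.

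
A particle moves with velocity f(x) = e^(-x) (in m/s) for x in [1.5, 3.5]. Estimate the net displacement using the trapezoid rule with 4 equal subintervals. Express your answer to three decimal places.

0.197

Δx = (3.5 − 1.5)/4 = 0.5.
f(1.5) ≈ 0.223, f(2) ≈ 0.135, f(2.5) ≈ 0.082, f(3) ≈ 0.050, f(3.5) ≈ 0.030.
T_4 = (Δx/2)·[f(x_0) + 2f(x_1) + 2f(x_2) + 2f(x_3) + f(x_4)].
Sum ≈ 0.197.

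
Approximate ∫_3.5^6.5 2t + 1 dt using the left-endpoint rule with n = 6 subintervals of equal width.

Δt = (6.5 − 3.5)/6 = 0.5.
Left endpoints: 3.5, 4, 4.5, 5, 5.5, 6.
f(3.5) = 8, f(4) = 9, f(4.5) = 10, f(5) = 11, f(5.5) = 12, f(6) = 13.
Sum = Δt · [f(3.5) + f(4) + f(4.5) + ...].
Sum = 31.5.

31.5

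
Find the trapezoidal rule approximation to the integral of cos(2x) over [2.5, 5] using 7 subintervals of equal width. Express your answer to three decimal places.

0.199

Δx = (5 − 2.5)/7 = 5/14.
f(2.5) ≈ 0.284, f(20/7) ≈ 0.842, f(45/14) ≈ 0.989, f(25/7) ≈ 0.653, f(55/14) ≈ -0.003, f(30/7) ≈ -0.657, f(65/14) ≈ -0.990, f(5) ≈ -0.839.
T_7 = (Δx/2)·[f(x_0) + 2f(x_1) + ... + 2f(x_{6}) + f(x_7)].
Sum ≈ 0.199.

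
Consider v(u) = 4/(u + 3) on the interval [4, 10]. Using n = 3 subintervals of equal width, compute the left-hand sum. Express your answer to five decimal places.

2.75902

Δu = (10 − 4)/3 = 2.
Left endpoints: 4, 6, 8.
v(4) = 4/7, v(6) = 4/9, v(8) = 4/11.
Sum = Δu · [v(4) + v(6) + v(8)].
Sum ≈ 2.75902.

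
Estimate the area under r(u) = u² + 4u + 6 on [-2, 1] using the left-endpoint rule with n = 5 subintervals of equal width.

12.48

Δu = (1 − (-2))/5 = 0.6.
Left endpoints: -2, -1.4, -0.8, -0.2, 0.4.
r(-2) = 2, r(-1.4) = 2.36, r(-0.8) = 3.44, r(-0.2) = 5.24, r(0.4) = 7.76.
Sum = Δu · [r(-2) + r(-1.4) + r(-0.8) + r(-0.2) + r(0.4)].
Sum = 12.48.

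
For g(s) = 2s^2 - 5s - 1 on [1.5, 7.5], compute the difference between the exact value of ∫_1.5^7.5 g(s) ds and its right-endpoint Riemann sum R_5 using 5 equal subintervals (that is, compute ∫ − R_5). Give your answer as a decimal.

-49.68

Exact integral: ∫_1.5^7.5 g(s) ds = 138.
R_5 = 187.68.
Error = 138 − 187.68 = -49.68.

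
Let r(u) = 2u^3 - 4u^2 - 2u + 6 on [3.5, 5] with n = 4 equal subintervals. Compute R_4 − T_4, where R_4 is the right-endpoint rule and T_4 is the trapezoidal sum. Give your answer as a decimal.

R_4 ≈ 145.64648.
T_4 ≈ 124.97461.
R_4 − T_4 = 20.671875.

20.671875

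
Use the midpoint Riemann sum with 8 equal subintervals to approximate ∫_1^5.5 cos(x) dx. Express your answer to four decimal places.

Δx = (5.5 − 1)/8 = 0.5625.
Midpoints: 1.28125, 1.84375, 2.40625, 2.96875, 3.53125, 4.09375, 4.65625, 5.21875.
f(1.28125) ≈ 0.2855, f(1.84375) ≈ -0.2696, f(2.40625) ≈ -0.7416, f(2.96875) ≈ -0.9851, f(3.53125) ≈ -0.9250, f(4.09375) ≈ -0.5799, f(4.65625) ≈ -0.0561, f(5.21875) ≈ 0.4850.
Sum = Δx · [f(1.28125) + f(1.84375) + f(2.40625) + ...].
Sum ≈ -1.5676.

-1.5676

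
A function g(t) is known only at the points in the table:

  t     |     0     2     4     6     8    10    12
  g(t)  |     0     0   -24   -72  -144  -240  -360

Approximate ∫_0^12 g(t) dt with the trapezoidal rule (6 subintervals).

Δt = 2.
T_6 = (2/2)·[0 + 2·0 + 2·(-24) + 2·(-72) + 2·(-144) + 2·(-240) + (-360)] = -1320.

-1320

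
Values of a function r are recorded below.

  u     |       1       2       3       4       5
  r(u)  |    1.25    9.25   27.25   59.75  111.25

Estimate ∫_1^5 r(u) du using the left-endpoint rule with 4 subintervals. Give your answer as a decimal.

97.5

Δu = 1.
Sum = 1·[1.25 + 9.25 + 27.25 + 59.75] = 97.5.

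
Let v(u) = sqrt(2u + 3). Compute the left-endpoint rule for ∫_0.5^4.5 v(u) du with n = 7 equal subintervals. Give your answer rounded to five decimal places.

Δu = (4.5 − 0.5)/7 = 4/7.
Left endpoints: 0.5, 15/14, 23/14, 31/14, 39/14, 47/14, 55/14.
v(0.5) ≈ 2.00000, v(15/14) ≈ 2.26779, v(23/14) ≈ 2.50713, v(31/14) ≈ 2.72554, v(39/14) ≈ 2.92770, v(47/14) ≈ 3.11677, v(55/14) ≈ 3.29502.
Sum = Δu · [v(0.5) + v(15/14) + v(23/14) + ...].
Sum ≈ 10.76569.

10.76569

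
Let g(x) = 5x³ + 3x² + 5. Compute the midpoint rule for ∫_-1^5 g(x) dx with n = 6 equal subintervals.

919.5

Δx = (5 − (-1))/6 = 1.
Midpoints: -0.5, 0.5, 1.5, 2.5, 3.5, 4.5.
g(-0.5) = 5.125, g(0.5) = 6.375, g(1.5) = 28.625, g(2.5) = 101.875, g(3.5) = 256.125, g(4.5) = 521.375.
Sum = Δx · [g(-0.5) + g(0.5) + g(1.5) + ...].
Sum = 919.5.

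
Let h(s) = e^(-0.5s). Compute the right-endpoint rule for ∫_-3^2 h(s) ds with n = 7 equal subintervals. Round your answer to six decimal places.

6.845670

Δs = (2 − (-3))/7 = 5/7.
Right endpoints: -16/7, -11/7, -6/7, -1/7, 4/7, 9/7, 2.
h(-16/7) ≈ 3.135715, h(-11/7) ≈ 2.193974, h(-6/7) ≈ 1.535063, h(-1/7) ≈ 1.074041, h(4/7) ≈ 0.751477, h(9/7) ≈ 0.525788, h(2) ≈ 0.367879.
Sum = Δs · [h(-16/7) + h(-11/7) + h(-6/7) + ...].
Sum ≈ 6.845670.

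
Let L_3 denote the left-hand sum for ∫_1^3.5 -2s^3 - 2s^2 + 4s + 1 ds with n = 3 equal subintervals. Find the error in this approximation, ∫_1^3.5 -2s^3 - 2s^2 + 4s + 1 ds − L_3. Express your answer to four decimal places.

-35.6192

Exact integral: ∫_1^3.5 f(s) ds ≈ -77.447917.
L_3 ≈ -41.828704.
Error ≈ -77.447917 − (-41.828704) ≈ -35.6192.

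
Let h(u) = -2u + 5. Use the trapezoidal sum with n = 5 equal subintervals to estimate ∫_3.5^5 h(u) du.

Δu = (5 − 3.5)/5 = 0.3.
h(3.5) = -2, h(3.8) = -2.6, h(4.1) = -3.2, h(4.4) = -3.8, h(4.7) = -4.4, h(5) = -5.
T_5 = (Δu/2)·[h(u_0) + 2h(u_1) + ... + 2h(u_{4}) + h(u_5)].
Sum = -5.25.

-5.25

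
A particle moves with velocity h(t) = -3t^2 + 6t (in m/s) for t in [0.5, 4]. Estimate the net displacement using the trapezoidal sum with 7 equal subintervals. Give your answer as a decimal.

-17.0625

Δt = (4 − 0.5)/7 = 0.5.
h(0.5) = 2.25, h(1) = 3, h(1.5) = 2.25, h(2) = 0, h(2.5) = -3.75, h(3) = -9, h(3.5) = -15.75, h(4) = -24.
T_7 = (Δt/2)·[h(t_0) + 2h(t_1) + ... + 2h(t_{6}) + h(t_7)].
Sum = -17.0625.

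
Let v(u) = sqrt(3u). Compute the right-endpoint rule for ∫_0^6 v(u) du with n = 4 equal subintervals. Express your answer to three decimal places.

Δu = (6 − 0)/4 = 1.5.
Right endpoints: 1.5, 3, 4.5, 6.
v(1.5) ≈ 2.121, v(3) ≈ 3.000, v(4.5) ≈ 3.674, v(6) ≈ 4.243.
Sum = Δu · [v(1.5) + v(3) + v(4.5) + v(6)].
Sum ≈ 19.557.

19.557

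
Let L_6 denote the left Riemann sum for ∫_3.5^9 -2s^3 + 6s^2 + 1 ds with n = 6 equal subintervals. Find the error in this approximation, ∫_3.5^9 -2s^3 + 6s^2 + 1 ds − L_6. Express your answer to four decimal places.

-415.6224

Exact integral: ∫_3.5^9 f(s) ds = -1827.71875.
L_6 ≈ -1412.096354.
Error ≈ -1827.71875 − (-1412.096354) ≈ -415.6224.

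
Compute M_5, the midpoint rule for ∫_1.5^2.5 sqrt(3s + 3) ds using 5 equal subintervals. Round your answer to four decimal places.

Δs = (2.5 − 1.5)/5 = 0.2.
Midpoints: 1.6, 1.8, 2, 2.2, 2.4.
f(1.6) ≈ 2.7928, f(1.8) ≈ 2.8983, f(2) ≈ 3.0000, f(2.2) ≈ 3.0984, f(2.4) ≈ 3.1937.
Sum = Δs · [f(1.6) + f(1.8) + f(2) + f(2.2) + f(2.4)].
Sum ≈ 2.9967.

2.9967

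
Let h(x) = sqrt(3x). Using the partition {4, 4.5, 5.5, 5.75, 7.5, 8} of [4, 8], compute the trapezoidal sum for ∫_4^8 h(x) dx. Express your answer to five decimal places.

Subinterval widths: 0.5, 1, 0.25, 1.75, 0.5.
h(4) ≈ 3.46410, h(4.5) ≈ 3.67423, h(5.5) ≈ 4.06202, h(5.75) ≈ 4.15331, h(7.5) ≈ 4.74342, h(8) ≈ 4.89898.
On each subinterval the trapezoid contributes (Δx_i/2)·[h(x_{i-1}) + h(x_i)].
Sum ≈ 16.87486.

16.87486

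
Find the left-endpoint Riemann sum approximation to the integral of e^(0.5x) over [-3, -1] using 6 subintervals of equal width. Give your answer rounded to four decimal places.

Δx = (-1 − (-3))/6 = 1/3.
Left endpoints: -3, -8/3, -7/3, -2, -5/3, -4/3.
f(-3) ≈ 0.2231, f(-8/3) ≈ 0.2636, f(-7/3) ≈ 0.3114, f(-2) ≈ 0.3679, f(-5/3) ≈ 0.4346, f(-4/3) ≈ 0.5134.
Sum = Δx · [f(-3) + f(-8/3) + f(-7/3) + ...].
Sum ≈ 0.7047.

0.7047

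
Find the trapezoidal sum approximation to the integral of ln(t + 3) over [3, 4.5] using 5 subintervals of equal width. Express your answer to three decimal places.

2.861

Δt = (4.5 − 3)/5 = 0.3.
f(3) ≈ 1.792, f(3.3) ≈ 1.841, f(3.6) ≈ 1.887, f(3.9) ≈ 1.932, f(4.2) ≈ 1.974, f(4.5) ≈ 2.015.
T_5 = (Δt/2)·[f(t_0) + 2f(t_1) + ... + 2f(t_{4}) + f(t_5)].
Sum ≈ 2.861.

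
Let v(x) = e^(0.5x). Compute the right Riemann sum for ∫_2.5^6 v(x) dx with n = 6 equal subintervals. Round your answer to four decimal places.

Δx = (6 − 2.5)/6 = 7/12.
Right endpoints: 37/12, 11/3, 4.25, 29/6, 65/12, 6.
v(37/12) ≈ 4.6724, v(11/3) ≈ 6.2547, v(4.25) ≈ 8.3729, v(29/6) ≈ 11.2084, v(65/12) ≈ 15.0042, v(6) ≈ 20.0855.
Sum = Δx · [v(37/12) + v(11/3) + v(4.25) + ...].
Sum ≈ 38.2656.

38.2656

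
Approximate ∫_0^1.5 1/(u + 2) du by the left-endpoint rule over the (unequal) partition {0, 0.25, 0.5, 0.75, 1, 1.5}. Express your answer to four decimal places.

Subinterval widths: 0.25, 0.25, 0.25, 0.25, 0.5.
Left endpoints: 0, 0.25, 0.5, 0.75, 1.
f(0) = 0.5, f(0.25) = 4/9, f(0.5) = 0.4, f(0.75) = 4/11, f(1) = 1/3.
Sum = Σ Δu_i · f(u_i).
Sum ≈ 0.5937.

0.5937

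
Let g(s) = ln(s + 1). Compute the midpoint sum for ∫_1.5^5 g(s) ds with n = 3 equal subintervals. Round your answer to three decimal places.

4.973

Δs = (5 − 1.5)/3 = 7/6.
Midpoints: 25/12, 3.25, 53/12.
g(25/12) ≈ 1.126, g(3.25) ≈ 1.447, g(53/12) ≈ 1.689.
Sum = Δs · [g(25/12) + g(3.25) + g(53/12)].
Sum ≈ 4.973.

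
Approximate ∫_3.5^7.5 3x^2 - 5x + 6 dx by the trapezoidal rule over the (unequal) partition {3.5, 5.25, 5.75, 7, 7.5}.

Subinterval widths: 1.75, 0.5, 1.25, 0.5.
f(3.5) = 25.25, f(5.25) = 62.4375, f(5.75) = 76.4375, f(7) = 118, f(7.5) = 137.25.
On each subinterval the trapezoid contributes (Δx_i/2)·[f(x_{i-1}) + f(x_i)].
Sum = 296.78125.

296.78125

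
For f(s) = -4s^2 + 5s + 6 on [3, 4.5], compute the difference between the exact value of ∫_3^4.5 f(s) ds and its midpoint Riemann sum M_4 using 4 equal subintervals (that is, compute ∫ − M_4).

-0.0703125

Exact integral: ∫_3^4.5 f(s) ds = -48.375.
M_4 = -48.3046875.
Error = -48.375 − (-48.3046875) = -0.0703125.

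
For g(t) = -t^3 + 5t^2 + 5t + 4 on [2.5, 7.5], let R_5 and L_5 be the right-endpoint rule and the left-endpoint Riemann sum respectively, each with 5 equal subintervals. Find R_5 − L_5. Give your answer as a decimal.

R_5 = -33.125.
L_5 = 98.125.
R_5 − L_5 = -131.25.

-131.25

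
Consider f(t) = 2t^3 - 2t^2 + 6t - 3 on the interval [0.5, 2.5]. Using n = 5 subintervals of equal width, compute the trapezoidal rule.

21.54

Δt = (2.5 − 0.5)/5 = 0.4.
f(0.5) = -0.25, f(0.9) = 2.238, f(1.3) = 5.814, f(1.7) = 11.246, f(2.1) = 19.302, f(2.5) = 30.75.
T_5 = (Δt/2)·[f(t_0) + 2f(t_1) + ... + 2f(t_{4}) + f(t_5)].
Sum = 21.54.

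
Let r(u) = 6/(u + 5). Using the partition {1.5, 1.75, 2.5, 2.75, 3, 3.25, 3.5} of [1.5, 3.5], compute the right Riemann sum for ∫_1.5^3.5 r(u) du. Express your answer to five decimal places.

Subinterval widths: 0.25, 0.75, 0.25, 0.25, 0.25, 0.25.
Right endpoints: 1.75, 2.5, 2.75, 3, 3.25, 3.5.
r(1.75) = 8/9, r(2.5) = 0.8, r(2.75) = 24/31, r(3) = 0.75, r(3.25) = 8/11, r(3.5) = 12/17.
Sum = Σ Δu_i · r(u_i).
Sum ≈ 1.56156.

1.56156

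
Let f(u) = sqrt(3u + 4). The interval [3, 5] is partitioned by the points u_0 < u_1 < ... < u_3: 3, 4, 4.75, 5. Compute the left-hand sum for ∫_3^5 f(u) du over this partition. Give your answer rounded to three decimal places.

7.674

Subinterval widths: 1, 0.75, 0.25.
Left endpoints: 3, 4, 4.75.
f(3) ≈ 3.606, f(4) ≈ 4.000, f(4.75) ≈ 4.272.
Sum = Σ Δu_i · f(u_i).
Sum ≈ 7.674.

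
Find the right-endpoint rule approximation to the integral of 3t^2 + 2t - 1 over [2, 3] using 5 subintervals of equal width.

24.72

Δt = (3 − 2)/5 = 0.2.
Right endpoints: 2.2, 2.4, 2.6, 2.8, 3.
f(2.2) = 17.92, f(2.4) = 21.08, f(2.6) = 24.48, f(2.8) = 28.12, f(3) = 32.
Sum = Δt · [f(2.2) + f(2.4) + f(2.6) + f(2.8) + f(3)].
Sum = 24.72.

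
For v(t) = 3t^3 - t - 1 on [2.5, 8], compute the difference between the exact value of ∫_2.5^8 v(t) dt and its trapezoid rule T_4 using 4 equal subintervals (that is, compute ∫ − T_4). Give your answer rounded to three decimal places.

-81.888

Exact integral: ∫_2.5^8 v(t) dt = 3008.328125.
T_4 ≈ 3090.21582.
Error ≈ 3008.328125 − 3090.21582 ≈ -81.888.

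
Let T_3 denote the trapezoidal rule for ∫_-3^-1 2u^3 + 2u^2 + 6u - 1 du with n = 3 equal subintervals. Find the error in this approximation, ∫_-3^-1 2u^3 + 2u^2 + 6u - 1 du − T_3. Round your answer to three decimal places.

Exact integral: ∫_-3^-1 f(u) du ≈ -48.66667.
T_3 ≈ -50.14815.
Error ≈ -48.66667 − (-50.14815) ≈ 1.481.

1.481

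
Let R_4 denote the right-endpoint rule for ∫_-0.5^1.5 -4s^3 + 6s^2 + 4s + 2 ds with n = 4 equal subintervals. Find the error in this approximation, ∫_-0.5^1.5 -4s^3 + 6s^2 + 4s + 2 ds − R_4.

Exact integral: ∫_-0.5^1.5 f(s) ds = 10.
R_4 = 11.5.
Error = 10 − 11.5 = -1.5.

-1.5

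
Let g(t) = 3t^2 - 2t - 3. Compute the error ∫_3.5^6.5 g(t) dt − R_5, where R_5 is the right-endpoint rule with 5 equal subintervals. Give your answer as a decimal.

Exact integral: ∫_3.5^6.5 g(t) dt = 192.75.
R_5 = 218.49.
Error = 192.75 − 218.49 = -25.74.

-25.74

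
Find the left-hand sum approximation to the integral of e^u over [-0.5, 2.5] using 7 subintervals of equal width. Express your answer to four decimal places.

9.2720

Δu = (2.5 − (-0.5))/7 = 3/7.
Left endpoints: -0.5, -1/14, 5/14, 11/14, 17/14, 23/14, 29/14.
f(-0.5) ≈ 0.6065, f(-1/14) ≈ 0.9311, f(5/14) ≈ 1.4292, f(11/14) ≈ 2.1940, f(17/14) ≈ 3.3679, f(23/14) ≈ 5.1699, f(29/14) ≈ 7.9362.
Sum = Δu · [f(-0.5) + f(-1/14) + f(5/14) + ...].
Sum ≈ 9.2720.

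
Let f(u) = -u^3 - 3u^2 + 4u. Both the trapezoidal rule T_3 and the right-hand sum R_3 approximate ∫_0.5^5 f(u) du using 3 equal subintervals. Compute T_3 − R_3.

135.84375

T_3 = -250.59375.
R_3 = -386.4375.
T_3 − R_3 = 135.84375.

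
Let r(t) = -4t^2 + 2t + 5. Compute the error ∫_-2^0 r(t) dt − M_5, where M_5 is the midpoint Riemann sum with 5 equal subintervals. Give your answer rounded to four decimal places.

-0.1067

Exact integral: ∫_-2^0 r(t) dt ≈ -4.666667.
M_5 = -4.56.
Error ≈ -4.666667 − (-4.56) ≈ -0.1067.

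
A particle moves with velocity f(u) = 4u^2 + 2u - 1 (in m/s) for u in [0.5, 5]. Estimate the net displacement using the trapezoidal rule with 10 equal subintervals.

187.3575

Δu = (5 − 0.5)/10 = 0.45.
f(0.5) = 1, f(0.95) = 4.51, f(1.4) = 9.64, f(1.85) = 16.39, f(2.3) = 24.76, f(2.75) = 34.75, f(3.2) = 46.36, f(3.65) = 59.59, f(4.1) = 74.44, f(4.55) = 90.91, f(5) = 109.
T_10 = (Δu/2)·[f(u_0) + 2f(u_1) + ... + 2f(u_{9}) + f(u_10)].
Sum = 187.3575.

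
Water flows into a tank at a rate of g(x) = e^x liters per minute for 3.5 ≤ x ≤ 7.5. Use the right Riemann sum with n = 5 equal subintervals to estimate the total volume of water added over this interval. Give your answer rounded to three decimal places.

Δx = (7.5 − 3.5)/5 = 0.8.
Right endpoints: 4.3, 5.1, 5.9, 6.7, 7.5.
g(4.3) ≈ 73.700, g(5.1) ≈ 164.022, g(5.9) ≈ 365.037, g(6.7) ≈ 812.406, g(7.5) ≈ 1808.042.
Sum = Δx · [g(4.3) + g(5.1) + g(5.9) + g(6.7) + g(7.5)].
Sum ≈ 2578.566.

2578.566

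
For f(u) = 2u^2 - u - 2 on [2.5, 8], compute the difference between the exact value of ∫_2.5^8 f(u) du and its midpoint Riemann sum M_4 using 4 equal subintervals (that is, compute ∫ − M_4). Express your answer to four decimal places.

1.7331

Exact integral: ∫_2.5^8 f(u) du ≈ 291.041667.
M_4 = 289.30859375.
Error ≈ 291.041667 − 289.30859375 ≈ 1.7331.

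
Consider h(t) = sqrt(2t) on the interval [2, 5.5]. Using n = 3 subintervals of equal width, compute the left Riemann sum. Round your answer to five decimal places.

8.70395

Δt = (5.5 − 2)/3 = 7/6.
Left endpoints: 2, 19/6, 13/3.
h(2) ≈ 2.00000, h(19/6) ≈ 2.51661, h(13/3) ≈ 2.94392.
Sum = Δt · [h(2) + h(19/6) + h(13/3)].
Sum ≈ 8.70395.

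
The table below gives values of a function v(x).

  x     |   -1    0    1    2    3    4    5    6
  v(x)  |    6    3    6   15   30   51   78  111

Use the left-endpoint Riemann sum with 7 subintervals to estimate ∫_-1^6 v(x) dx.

Δx = 1.
Sum = 1·[6 + 3 + 6 + 15 + 30 + 51 + 78] = 189.

189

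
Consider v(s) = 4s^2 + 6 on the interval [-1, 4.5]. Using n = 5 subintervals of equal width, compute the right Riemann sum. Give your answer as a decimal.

Δs = (4.5 − (-1))/5 = 1.1.
Right endpoints: 0.1, 1.2, 2.3, 3.4, 4.5.
v(0.1) = 6.04, v(1.2) = 11.76, v(2.3) = 27.16, v(3.4) = 52.24, v(4.5) = 87.
Sum = Δs · [v(0.1) + v(1.2) + v(2.3) + v(3.4) + v(4.5)].
Sum = 202.62.

202.62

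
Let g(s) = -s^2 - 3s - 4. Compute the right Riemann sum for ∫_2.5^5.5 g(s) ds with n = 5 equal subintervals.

-108.33

Δs = (5.5 − 2.5)/5 = 0.6.
Right endpoints: 3.1, 3.7, 4.3, 4.9, 5.5.
g(3.1) = -22.91, g(3.7) = -28.79, g(4.3) = -35.39, g(4.9) = -42.71, g(5.5) = -50.75.
Sum = Δs · [g(3.1) + g(3.7) + g(4.3) + g(4.9) + g(5.5)].
Sum = -108.33.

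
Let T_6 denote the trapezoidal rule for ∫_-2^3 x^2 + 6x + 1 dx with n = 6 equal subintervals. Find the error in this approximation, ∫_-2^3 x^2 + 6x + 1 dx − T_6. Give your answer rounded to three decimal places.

Exact integral: ∫_-2^3 f(x) dx ≈ 31.66667.
T_6 ≈ 32.24537.
Error ≈ 31.66667 − 32.24537 ≈ -0.579.

-0.579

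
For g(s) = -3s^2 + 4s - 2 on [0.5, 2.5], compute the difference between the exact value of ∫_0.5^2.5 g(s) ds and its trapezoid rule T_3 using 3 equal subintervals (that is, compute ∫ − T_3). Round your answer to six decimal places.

0.444444

Exact integral: ∫_0.5^2.5 g(s) ds = -7.5.
T_3 ≈ -7.94444444.
Error ≈ -7.5 − (-7.94444444) ≈ 0.444444.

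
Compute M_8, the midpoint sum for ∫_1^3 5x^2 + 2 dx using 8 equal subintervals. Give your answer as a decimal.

47.28125

Δx = (3 − 1)/8 = 0.25.
Midpoints: 1.125, 1.375, 1.625, 1.875, 2.125, 2.375, 2.625, 2.875.
f(1.125) = 8.328125, f(1.375) = 11.453125, f(1.625) = 15.203125, f(1.875) = 19.578125, f(2.125) = 24.578125, f(2.375) = 30.203125, f(2.625) = 36.453125, f(2.875) = 43.328125.
Sum = Δx · [f(1.125) + f(1.375) + f(1.625) + ...].
Sum = 47.28125.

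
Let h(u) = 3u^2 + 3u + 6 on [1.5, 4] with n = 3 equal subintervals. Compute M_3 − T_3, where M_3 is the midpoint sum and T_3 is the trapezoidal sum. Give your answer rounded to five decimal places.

-1.30208

M_3 ≈ 95.8159722.
T_3 ≈ 97.1180556.
M_3 − T_3 ≈ -1.30208.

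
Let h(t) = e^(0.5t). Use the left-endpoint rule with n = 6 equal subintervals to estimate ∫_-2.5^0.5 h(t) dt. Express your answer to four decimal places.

Δt = (0.5 − (-2.5))/6 = 0.5.
Left endpoints: -2.5, -2, -1.5, -1, -0.5, 0.
h(-2.5) ≈ 0.2865, h(-2) ≈ 0.3679, h(-1.5) ≈ 0.4724, h(-1) ≈ 0.6065, h(-0.5) ≈ 0.7788, h(0) ≈ 1.0000.
Sum = Δt · [h(-2.5) + h(-2) + h(-1.5) + ...].
Sum ≈ 1.7560.

1.7560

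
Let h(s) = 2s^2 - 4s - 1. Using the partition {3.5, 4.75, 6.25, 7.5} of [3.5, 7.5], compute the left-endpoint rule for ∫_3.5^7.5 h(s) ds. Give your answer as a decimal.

114.71875

Subinterval widths: 1.25, 1.5, 1.25.
Left endpoints: 3.5, 4.75, 6.25.
h(3.5) = 9.5, h(4.75) = 25.125, h(6.25) = 52.125.
Sum = Σ Δs_i · h(s_i).
Sum = 114.71875.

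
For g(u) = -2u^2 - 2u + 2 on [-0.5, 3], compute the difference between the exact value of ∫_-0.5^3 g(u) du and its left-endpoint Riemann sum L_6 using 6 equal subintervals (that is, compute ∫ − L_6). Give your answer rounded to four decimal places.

-6.7488

Exact integral: ∫_-0.5^3 g(u) du ≈ -19.833333.
L_6 ≈ -13.084491.
Error ≈ -19.833333 − (-13.084491) ≈ -6.7488.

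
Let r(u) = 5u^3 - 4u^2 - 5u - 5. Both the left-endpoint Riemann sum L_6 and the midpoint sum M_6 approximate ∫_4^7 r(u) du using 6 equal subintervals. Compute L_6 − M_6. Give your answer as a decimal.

L_6 = 1909.5625.
M_6 = 2206.84375.
L_6 − M_6 = -297.28125.

-297.28125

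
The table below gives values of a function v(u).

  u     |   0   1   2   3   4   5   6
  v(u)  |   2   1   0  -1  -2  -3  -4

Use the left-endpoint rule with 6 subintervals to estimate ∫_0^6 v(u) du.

-3

Δu = 1.
Sum = 1·[2 + 1 + 0 + (-1) + (-2) + (-3)] = -3.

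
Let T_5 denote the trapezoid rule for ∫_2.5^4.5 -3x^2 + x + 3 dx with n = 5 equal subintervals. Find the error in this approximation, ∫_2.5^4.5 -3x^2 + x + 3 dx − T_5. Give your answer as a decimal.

0.16

Exact integral: ∫_2.5^4.5 f(x) dx = -62.5.
T_5 = -62.66.
Error = -62.5 − (-62.66) = 0.16.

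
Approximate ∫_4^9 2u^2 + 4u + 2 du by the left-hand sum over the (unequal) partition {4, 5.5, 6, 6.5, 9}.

447.5

Subinterval widths: 1.5, 0.5, 0.5, 2.5.
Left endpoints: 4, 5.5, 6, 6.5.
f(4) = 50, f(5.5) = 84.5, f(6) = 98, f(6.5) = 112.5.
Sum = Σ Δu_i · f(u_i).
Sum = 447.5.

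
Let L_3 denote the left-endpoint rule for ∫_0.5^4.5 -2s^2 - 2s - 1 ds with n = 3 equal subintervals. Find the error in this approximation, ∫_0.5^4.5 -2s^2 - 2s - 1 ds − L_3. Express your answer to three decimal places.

Exact integral: ∫_0.5^4.5 f(s) ds ≈ -84.66667.
L_3 ≈ -55.03704.
Error ≈ -84.66667 − (-55.03704) ≈ -29.630.

-29.630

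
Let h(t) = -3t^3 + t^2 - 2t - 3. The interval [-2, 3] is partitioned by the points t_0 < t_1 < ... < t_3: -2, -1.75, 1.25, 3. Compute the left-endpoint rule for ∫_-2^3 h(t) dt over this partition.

Subinterval widths: 0.25, 3, 1.75.
Left endpoints: -2, -1.75, 1.25.
h(-2) = 29, h(-1.75) = 19.640625, h(1.25) = -9.796875.
Sum = Σ Δt_i · h(t_i).
Sum = 49.02734375.

49.02734375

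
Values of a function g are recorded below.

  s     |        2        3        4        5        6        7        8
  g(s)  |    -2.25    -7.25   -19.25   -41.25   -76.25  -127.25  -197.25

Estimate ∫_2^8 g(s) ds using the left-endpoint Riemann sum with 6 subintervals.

Δs = 1.
Sum = 1·[(-2.25) + (-7.25) + (-19.25) + (-41.25) + (-76.25) + (-127.25)] = -273.5.

-273.5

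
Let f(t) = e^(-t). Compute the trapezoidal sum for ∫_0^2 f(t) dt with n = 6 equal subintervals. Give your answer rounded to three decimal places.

0.873

Δt = (2 − 0)/6 = 1/3.
f(0) ≈ 1.000, f(1/3) ≈ 0.717, f(2/3) ≈ 0.513, f(1) ≈ 0.368, f(4/3) ≈ 0.264, f(5/3) ≈ 0.189, f(2) ≈ 0.135.
T_6 = (Δt/2)·[f(t_0) + 2f(t_1) + ... + 2f(t_{5}) + f(t_6)].
Sum ≈ 0.873.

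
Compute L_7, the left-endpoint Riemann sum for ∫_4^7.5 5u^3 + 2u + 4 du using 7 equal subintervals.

3252.8125

Δu = (7.5 − 4)/7 = 0.5.
Left endpoints: 4, 4.5, 5, 5.5, 6, 6.5, 7.
f(4) = 332, f(4.5) = 468.625, f(5) = 639, f(5.5) = 846.875, f(6) = 1096, f(6.5) = 1390.125, f(7) = 1733.
Sum = Δu · [f(4) + f(4.5) + f(5) + ...].
Sum = 3252.8125.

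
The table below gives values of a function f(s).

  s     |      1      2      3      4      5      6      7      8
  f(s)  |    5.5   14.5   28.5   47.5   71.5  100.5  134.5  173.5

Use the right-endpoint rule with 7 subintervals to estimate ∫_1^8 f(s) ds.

Δs = 1.
Sum = 1·[14.5 + 28.5 + 47.5 + 71.5 + 100.5 + 134.5 + 173.5] = 570.5.

570.5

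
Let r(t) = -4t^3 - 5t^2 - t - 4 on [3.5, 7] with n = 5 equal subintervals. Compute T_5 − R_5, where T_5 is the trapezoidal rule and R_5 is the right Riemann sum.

485.7125

T_5 = -2802.9575.
R_5 = -3288.67.
T_5 − R_5 = 485.7125.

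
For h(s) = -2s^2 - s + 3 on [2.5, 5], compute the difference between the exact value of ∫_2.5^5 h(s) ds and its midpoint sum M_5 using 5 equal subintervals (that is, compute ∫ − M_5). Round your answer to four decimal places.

-0.1042

Exact integral: ∫_2.5^5 h(s) ds ≈ -74.791667.
M_5 = -74.6875.
Error ≈ -74.791667 − (-74.6875) ≈ -0.1042.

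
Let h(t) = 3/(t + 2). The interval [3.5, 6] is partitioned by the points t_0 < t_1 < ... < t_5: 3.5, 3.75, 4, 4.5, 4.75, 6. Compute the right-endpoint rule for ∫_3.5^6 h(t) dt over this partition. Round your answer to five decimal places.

1.06607

Subinterval widths: 0.25, 0.25, 0.5, 0.25, 1.25.
Right endpoints: 3.75, 4, 4.5, 4.75, 6.
h(3.75) = 12/23, h(4) = 0.5, h(4.5) = 6/13, h(4.75) = 4/9, h(6) = 0.375.
Sum = Σ Δt_i · h(t_i).
Sum ≈ 1.06607.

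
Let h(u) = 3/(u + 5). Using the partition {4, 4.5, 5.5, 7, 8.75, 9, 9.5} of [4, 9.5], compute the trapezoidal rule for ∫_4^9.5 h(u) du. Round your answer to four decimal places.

Subinterval widths: 0.5, 1, 1.5, 1.75, 0.25, 0.5.
h(4) = 1/3, h(4.5) = 6/19, h(5.5) = 2/7, h(7) = 0.25, h(8.75) = 12/55, h(9) = 3/14, h(9.5) = 6/29.
On each subinterval the trapezoid contributes (Δu_i/2)·[h(u_{i-1}) + h(u_i)].
Sum ≈ 1.4338.

1.4338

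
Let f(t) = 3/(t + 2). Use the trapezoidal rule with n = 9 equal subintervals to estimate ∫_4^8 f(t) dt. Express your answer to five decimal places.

Δt = (8 − 4)/9 = 4/9.
f(4) = 0.5, f(40/9) = 27/58, f(44/9) = 27/62, f(16/3) = 9/22, f(52/9) = 27/70, f(56/9) = 27/74, f(20/3) = 9/26, f(64/9) = 27/82, f(68/9) = 27/86, f(8) = 0.3.
T_9 = (Δt/2)·[f(t_0) + 2f(t_1) + ... + 2f(t_{8}) + f(t_9)].
Sum ≈ 1.53335.

1.53335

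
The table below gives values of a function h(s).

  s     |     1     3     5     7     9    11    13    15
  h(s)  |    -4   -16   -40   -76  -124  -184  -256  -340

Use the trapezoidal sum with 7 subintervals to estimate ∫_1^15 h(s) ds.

Δs = 2.
T_7 = (2/2)·[(-4) + 2·(-16) + 2·(-40) + 2·(-76) + 2·(-124) + 2·(-184) + 2·(-256) + (-340)] = -1736.

-1736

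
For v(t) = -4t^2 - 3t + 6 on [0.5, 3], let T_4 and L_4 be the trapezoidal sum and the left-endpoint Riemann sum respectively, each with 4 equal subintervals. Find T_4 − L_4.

T_4 = -34.609375.
L_4 = -21.328125.
T_4 − L_4 = -13.28125.

-13.28125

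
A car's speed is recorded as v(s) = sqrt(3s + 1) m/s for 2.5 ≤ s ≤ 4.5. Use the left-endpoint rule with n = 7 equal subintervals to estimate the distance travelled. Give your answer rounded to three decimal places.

6.635

Δs = (4.5 − 2.5)/7 = 2/7.
Left endpoints: 2.5, 39/14, 43/14, 47/14, 51/14, 55/14, 59/14.
v(2.5) ≈ 2.915, v(39/14) ≈ 3.059, v(43/14) ≈ 3.196, v(47/14) ≈ 3.327, v(51/14) ≈ 3.454, v(55/14) ≈ 3.576, v(59/14) ≈ 3.694.
Sum = Δs · [v(2.5) + v(39/14) + v(43/14) + ...].
Sum ≈ 6.635.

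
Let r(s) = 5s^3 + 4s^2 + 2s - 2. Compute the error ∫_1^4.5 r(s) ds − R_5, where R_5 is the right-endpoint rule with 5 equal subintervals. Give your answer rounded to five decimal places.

-200.05271

Exact integral: ∫_1^4.5 r(s) ds ≈ 643.7447917.
R_5 = 843.7975.
Error ≈ 643.7447917 − 843.7975 ≈ -200.05271.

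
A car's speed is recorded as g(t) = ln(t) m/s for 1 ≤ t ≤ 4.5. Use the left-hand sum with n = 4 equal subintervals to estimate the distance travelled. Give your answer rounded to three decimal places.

2.562

Δt = (4.5 − 1)/4 = 0.875.
Left endpoints: 1, 1.875, 2.75, 3.625.
g(1) ≈ 0.000, g(1.875) ≈ 0.629, g(2.75) ≈ 1.012, g(3.625) ≈ 1.288.
Sum = Δt · [g(1) + g(1.875) + g(2.75) + g(3.625)].
Sum ≈ 2.562.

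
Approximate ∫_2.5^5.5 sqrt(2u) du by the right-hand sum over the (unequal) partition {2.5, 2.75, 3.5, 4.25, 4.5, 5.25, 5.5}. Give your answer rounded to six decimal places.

8.766656

Subinterval widths: 0.25, 0.75, 0.75, 0.25, 0.75, 0.25.
Right endpoints: 2.75, 3.5, 4.25, 4.5, 5.25, 5.5.
f(2.75) ≈ 2.345208, f(3.5) ≈ 2.645751, f(4.25) ≈ 2.915476, f(4.5) ≈ 3.000000, f(5.25) ≈ 3.240370, f(5.5) ≈ 3.316625.
Sum = Σ Δu_i · f(u_i).
Sum ≈ 8.766656.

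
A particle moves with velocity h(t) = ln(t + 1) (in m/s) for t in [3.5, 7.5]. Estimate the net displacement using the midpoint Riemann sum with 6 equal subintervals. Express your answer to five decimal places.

Δt = (7.5 − 3.5)/6 = 2/3.
Midpoints: 23/6, 4.5, 31/6, 35/6, 6.5, 43/6.
h(23/6) ≈ 1.57554, h(4.5) ≈ 1.70475, h(31/6) ≈ 1.81916, h(35/6) ≈ 1.92181, h(6.5) ≈ 2.01490, h(43/6) ≈ 2.10006.
Sum = Δt · [h(23/6) + h(4.5) + h(31/6) + ...].
Sum ≈ 7.42415.

7.42415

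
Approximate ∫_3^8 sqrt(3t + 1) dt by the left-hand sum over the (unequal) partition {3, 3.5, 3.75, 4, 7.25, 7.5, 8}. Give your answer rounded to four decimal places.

Subinterval widths: 0.5, 0.25, 0.25, 3.25, 0.25, 0.5.
Left endpoints: 3, 3.5, 3.75, 4, 7.25, 7.5.
f(3) ≈ 3.1623, f(3.5) ≈ 3.3912, f(3.75) ≈ 3.5000, f(4) ≈ 3.6056, f(7.25) ≈ 4.7697, f(7.5) ≈ 4.8477.
Sum = Σ Δt_i · f(t_i).
Sum ≈ 18.6382.

18.6382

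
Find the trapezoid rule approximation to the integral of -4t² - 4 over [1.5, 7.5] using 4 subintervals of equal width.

Δt = (7.5 − 1.5)/4 = 1.5.
f(1.5) = -13, f(3) = -40, f(4.5) = -85, f(6) = -148, f(7.5) = -229.
T_4 = (Δt/2)·[f(t_0) + 2f(t_1) + 2f(t_2) + 2f(t_3) + f(t_4)].
Sum = -591.

-591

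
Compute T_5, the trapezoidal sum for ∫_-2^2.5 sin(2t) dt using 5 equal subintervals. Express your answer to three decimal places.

Δt = (2.5 − (-2))/5 = 0.9.
f(-2) ≈ 0.757, f(-1.1) ≈ -0.808, f(-0.2) ≈ -0.389, f(0.7) ≈ 0.985, f(1.6) ≈ -0.058, f(2.5) ≈ -0.959.
T_5 = (Δt/2)·[f(t_0) + 2f(t_1) + ... + 2f(t_{4}) + f(t_5)].
Sum ≈ -0.335.

-0.335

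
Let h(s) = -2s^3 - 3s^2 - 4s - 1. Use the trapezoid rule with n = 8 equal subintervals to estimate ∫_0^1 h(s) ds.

-4.515625

Δs = (1 − 0)/8 = 0.125.
h(0) = -1, h(0.125) = -1.55078125, h(0.25) = -2.21875, h(0.375) = -3.02734375, h(0.5) = -4, h(0.625) = -5.16015625, h(0.75) = -6.53125, h(0.875) = -8.13671875, h(1) = -10.
T_8 = (Δs/2)·[h(s_0) + 2h(s_1) + ... + 2h(s_{7}) + h(s_8)].
Sum = -4.515625.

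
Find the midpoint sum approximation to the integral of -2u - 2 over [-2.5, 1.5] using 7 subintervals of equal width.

Δu = (1.5 − (-2.5))/7 = 4/7.
Midpoints: -31/14, -23/14, -15/14, -0.5, 1/14, 9/14, 17/14.
f(-31/14) = 17/7, f(-23/14) = 9/7, f(-15/14) = 1/7, f(-0.5) = -1, f(1/14) = -15/7, f(9/14) = -23/7, f(17/14) = -31/7.
Sum = Δu · [f(-31/14) + f(-23/14) + f(-15/14) + ...].
Sum = -4.

-4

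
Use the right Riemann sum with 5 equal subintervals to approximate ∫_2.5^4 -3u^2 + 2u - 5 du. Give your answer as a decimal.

-50.13

Δu = (4 − 2.5)/5 = 0.3.
Right endpoints: 2.8, 3.1, 3.4, 3.7, 4.
f(2.8) = -22.92, f(3.1) = -27.63, f(3.4) = -32.88, f(3.7) = -38.67, f(4) = -45.
Sum = Δu · [f(2.8) + f(3.1) + f(3.4) + f(3.7) + f(4)].
Sum = -50.13.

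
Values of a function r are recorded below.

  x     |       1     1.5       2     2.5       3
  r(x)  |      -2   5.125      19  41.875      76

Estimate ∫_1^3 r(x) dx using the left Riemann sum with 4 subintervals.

Δx = 0.5.
Sum = 0.5·[(-2) + 5.125 + 19 + 41.875] = 32.

32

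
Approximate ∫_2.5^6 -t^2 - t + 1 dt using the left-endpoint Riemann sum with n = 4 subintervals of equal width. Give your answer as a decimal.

Δt = (6 − 2.5)/4 = 0.875.
Left endpoints: 2.5, 3.375, 4.25, 5.125.
f(2.5) = -7.75, f(3.375) = -13.765625, f(4.25) = -21.3125, f(5.125) = -30.390625.
Sum = Δt · [f(2.5) + f(3.375) + f(4.25) + f(5.125)].
Sum = -64.06640625.

-64.06640625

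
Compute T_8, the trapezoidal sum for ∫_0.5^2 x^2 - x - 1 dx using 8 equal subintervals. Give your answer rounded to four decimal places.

-0.7412

Δx = (2 − 0.5)/8 = 0.1875.
f(0.5) = -1.25, f(0.6875) = -1.21484375, f(0.875) = -1.109375, f(1.0625) = -0.93359375, f(1.25) = -0.6875, f(1.4375) = -0.37109375, f(1.625) = 0.015625, f(1.8125) = 0.47265625, f(2) = 1.
T_8 = (Δx/2)·[f(x_0) + 2f(x_1) + ... + 2f(x_{7}) + f(x_8)].
Sum ≈ -0.7412.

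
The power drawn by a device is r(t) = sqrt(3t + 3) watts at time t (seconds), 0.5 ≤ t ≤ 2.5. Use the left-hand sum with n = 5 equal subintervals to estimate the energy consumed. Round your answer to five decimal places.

5.21249

Δt = (2.5 − 0.5)/5 = 0.4.
Left endpoints: 0.5, 0.9, 1.3, 1.7, 2.1.
r(0.5) ≈ 2.12132, r(0.9) ≈ 2.38747, r(1.3) ≈ 2.62679, r(1.7) ≈ 2.84605, r(2.1) ≈ 3.04959.
Sum = Δt · [r(0.5) + r(0.9) + r(1.3) + r(1.7) + r(2.1)].
Sum ≈ 5.21249.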